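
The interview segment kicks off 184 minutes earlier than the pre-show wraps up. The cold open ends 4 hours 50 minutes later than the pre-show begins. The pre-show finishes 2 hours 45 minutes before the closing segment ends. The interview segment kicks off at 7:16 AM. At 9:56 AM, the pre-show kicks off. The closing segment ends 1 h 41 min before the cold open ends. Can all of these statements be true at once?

Yes

The cold open ends at 9:56 AM + 290 min = 2:46 PM.
The closing segment ends at 2:46 PM − 101 min = 1:05 PM.
The pre-show ends at 1:05 PM − 165 min = 10:20 AM.
The interview segment starts at 10:20 AM − 184 min = 7:16 AM.
That matches the stated 7:16 AM, so the schedule is consistent.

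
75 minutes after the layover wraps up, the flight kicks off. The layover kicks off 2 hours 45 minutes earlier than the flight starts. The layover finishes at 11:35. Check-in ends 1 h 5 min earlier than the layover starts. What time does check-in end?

The flight starts at 11:35 + 75 min = 12:50.
The layover starts at 12:50 − 165 min = 10:05.
Check-in ends at 10:05 − 65 min = 09:00.

09:00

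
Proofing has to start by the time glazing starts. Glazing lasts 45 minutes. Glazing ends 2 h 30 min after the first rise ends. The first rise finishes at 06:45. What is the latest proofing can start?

Glazing ends at 06:45 + 150 min = 09:15.
Glazing starts at 09:15 − 45 min = 08:30.
Proofing is bounded by glazing, so the latest it can start is 08:30.

08:30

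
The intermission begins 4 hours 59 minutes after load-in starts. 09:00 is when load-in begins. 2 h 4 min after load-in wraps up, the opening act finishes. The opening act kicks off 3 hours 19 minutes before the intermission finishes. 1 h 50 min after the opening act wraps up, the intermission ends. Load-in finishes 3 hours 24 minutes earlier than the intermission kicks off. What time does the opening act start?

The intermission starts at 09:00 + 299 min = 13:59.
Load-in ends at 13:59 − 204 min = 10:35.
The opening act ends at 10:35 + 124 min = 12:39.
The intermission ends at 12:39 + 110 min = 14:29.
The opening act starts at 14:29 − 199 min = 11:10.

11:10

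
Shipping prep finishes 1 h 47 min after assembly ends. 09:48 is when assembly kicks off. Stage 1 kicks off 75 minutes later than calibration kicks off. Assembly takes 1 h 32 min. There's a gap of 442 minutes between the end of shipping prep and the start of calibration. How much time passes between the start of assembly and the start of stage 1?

716 minutes

Assembly ends at 09:48 + 92 min = 11:20.
Shipping prep ends at 11:20 + 107 min = 13:07.
Calibration starts at 13:07 + 442 min = 20:29.
Stage 1 starts at 20:29 + 75 min = 21:44.
From 09:48 to 21:44 is 716 minutes.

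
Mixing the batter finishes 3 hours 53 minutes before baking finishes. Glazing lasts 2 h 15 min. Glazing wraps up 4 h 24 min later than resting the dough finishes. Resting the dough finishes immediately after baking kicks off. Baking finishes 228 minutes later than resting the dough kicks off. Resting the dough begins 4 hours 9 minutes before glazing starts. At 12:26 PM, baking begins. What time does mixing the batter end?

10:21 AM

Resting the dough ends at 12:26 PM.
Glazing ends at 12:26 PM + 264 min = 4:50 PM.
Glazing starts at 4:50 PM − 135 min = 2:35 PM.
Resting the dough starts at 2:35 PM − 249 min = 10:26 AM.
Baking ends at 10:26 AM + 228 min = 2:14 PM.
Mixing the batter ends at 2:14 PM − 233 min = 10:21 AM.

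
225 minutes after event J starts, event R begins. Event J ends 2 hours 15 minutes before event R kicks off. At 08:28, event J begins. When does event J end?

09:58

Event R starts at 08:28 + 225 min = 12:13.
Event J ends at 12:13 − 135 min = 09:58.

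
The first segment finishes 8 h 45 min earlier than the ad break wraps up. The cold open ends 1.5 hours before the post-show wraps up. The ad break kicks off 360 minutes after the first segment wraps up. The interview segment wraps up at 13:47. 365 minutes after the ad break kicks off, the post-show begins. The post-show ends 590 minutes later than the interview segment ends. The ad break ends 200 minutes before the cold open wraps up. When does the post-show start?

The post-show ends at 13:47 + 590 min = 23:37.
The cold open ends at 23:37 − 90 min = 22:07.
The ad break ends at 22:07 − 200 min = 18:47.
The first segment ends at 18:47 − 525 min = 10:02.
The ad break starts at 10:02 + 360 min = 16:02.
The post-show starts at 16:02 + 365 min = 22:07.

22:07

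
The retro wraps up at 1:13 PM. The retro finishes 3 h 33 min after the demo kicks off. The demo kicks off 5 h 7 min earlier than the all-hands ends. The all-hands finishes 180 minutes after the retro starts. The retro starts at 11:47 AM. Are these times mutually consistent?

Yes

The all-hands ends at 11:47 AM + 180 min = 2:47 PM.
The demo starts at 2:47 PM − 307 min = 9:40 AM.
The retro ends at 9:40 AM + 213 min = 1:13 PM.
That matches the stated 1:13 PM, so the schedule is consistent.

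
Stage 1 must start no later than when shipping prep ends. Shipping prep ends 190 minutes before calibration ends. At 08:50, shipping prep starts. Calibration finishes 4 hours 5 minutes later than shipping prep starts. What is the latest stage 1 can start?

09:45

Calibration ends at 08:50 + 245 min = 12:55.
Shipping prep ends at 12:55 − 190 min = 09:45.
Stage 1 is bounded by shipping prep, so the latest it can start is 09:45.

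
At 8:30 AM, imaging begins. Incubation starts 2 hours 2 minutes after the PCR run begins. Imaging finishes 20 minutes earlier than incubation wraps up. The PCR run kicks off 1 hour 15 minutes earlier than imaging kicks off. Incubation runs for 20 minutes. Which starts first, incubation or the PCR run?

the PCR run

The PCR run starts at 8:30 AM − 75 min = 7:15 AM.
Incubation starts at 7:15 AM + 122 min = 9:17 AM.
Incubation starts at 9:17 AM and the PCR run starts at 7:15 AM, so the PCR run is first.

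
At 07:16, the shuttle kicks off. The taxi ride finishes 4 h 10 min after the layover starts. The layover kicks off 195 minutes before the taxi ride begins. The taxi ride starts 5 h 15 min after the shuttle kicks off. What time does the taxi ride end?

13:26

The taxi ride starts at 07:16 + 315 min = 12:31.
The layover starts at 12:31 − 195 min = 09:16.
The taxi ride ends at 09:16 + 250 min = 13:26.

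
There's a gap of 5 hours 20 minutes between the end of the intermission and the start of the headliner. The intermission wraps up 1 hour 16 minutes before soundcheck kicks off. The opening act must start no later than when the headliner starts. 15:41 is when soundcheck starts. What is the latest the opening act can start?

19:45

The intermission ends at 15:41 − 76 min = 14:25.
The headliner starts at 14:25 + 320 min = 19:45.
The opening act is bounded by the headliner, so the latest it can start is 19:45.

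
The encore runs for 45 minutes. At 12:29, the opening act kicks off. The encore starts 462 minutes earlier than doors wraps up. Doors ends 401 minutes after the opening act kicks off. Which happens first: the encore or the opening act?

the encore

Doors ends at 12:29 + 401 min = 19:10.
The encore starts at 19:10 − 462 min = 11:28.
The encore starts at 11:28 and the opening act starts at 12:29, so the encore is first.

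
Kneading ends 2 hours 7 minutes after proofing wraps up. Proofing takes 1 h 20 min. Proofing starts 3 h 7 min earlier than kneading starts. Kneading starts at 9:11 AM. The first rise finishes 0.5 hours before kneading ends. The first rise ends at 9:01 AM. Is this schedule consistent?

Proofing starts at 9:11 AM − 187 min = 6:04 AM.
Proofing ends at 6:04 AM + 80 min = 7:24 AM.
Kneading ends at 7:24 AM + 127 min = 9:31 AM.
The first rise ends at 9:31 AM − 30 min = 9:01 AM.
That matches the stated 9:01 AM, so the schedule is consistent.

Yes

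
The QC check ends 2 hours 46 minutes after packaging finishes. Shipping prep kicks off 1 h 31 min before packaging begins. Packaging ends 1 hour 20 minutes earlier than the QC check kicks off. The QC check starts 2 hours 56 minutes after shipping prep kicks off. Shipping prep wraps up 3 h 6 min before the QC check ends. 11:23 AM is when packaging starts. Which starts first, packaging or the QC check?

packaging

Shipping prep starts at 11:23 AM − 91 min = 9:52 AM.
The QC check starts at 9:52 AM + 176 min = 12:48 PM.
Packaging starts at 11:23 AM and the QC check starts at 12:48 PM, so packaging is first.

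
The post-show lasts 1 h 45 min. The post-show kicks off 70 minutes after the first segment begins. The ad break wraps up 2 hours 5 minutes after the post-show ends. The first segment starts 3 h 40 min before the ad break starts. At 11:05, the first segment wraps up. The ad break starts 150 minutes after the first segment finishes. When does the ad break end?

The ad break starts at 11:05 + 150 min = 13:35.
The first segment starts at 13:35 − 220 min = 09:55.
The post-show starts at 09:55 + 70 min = 11:05.
The post-show ends at 11:05 + 105 min = 12:50.
The ad break ends at 12:50 + 125 min = 14:55.

14:55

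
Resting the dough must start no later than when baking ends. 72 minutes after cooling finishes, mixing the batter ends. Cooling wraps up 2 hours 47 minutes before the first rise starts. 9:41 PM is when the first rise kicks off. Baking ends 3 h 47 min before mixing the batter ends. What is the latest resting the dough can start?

Cooling ends at 9:41 PM − 167 min = 6:54 PM.
Mixing the batter ends at 6:54 PM + 72 min = 8:06 PM.
Baking ends at 8:06 PM − 227 min = 4:19 PM.
Resting the dough is bounded by baking, so the latest it can start is 4:19 PM.

4:19 PM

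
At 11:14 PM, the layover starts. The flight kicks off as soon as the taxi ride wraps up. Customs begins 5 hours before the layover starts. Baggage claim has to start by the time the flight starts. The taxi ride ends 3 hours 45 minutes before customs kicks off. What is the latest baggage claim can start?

Customs starts at 11:14 PM − 300 min = 6:14 PM.
The taxi ride ends at 6:14 PM − 225 min = 2:29 PM.
So the flight starts at 2:29 PM.
Baggage claim is bounded by the flight, so the latest it can start is 2:29 PM.

2:29 PM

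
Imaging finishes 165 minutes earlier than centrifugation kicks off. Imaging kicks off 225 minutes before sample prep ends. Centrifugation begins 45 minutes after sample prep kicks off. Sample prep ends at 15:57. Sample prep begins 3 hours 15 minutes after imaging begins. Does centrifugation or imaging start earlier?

Imaging starts at 15:57 − 225 min = 12:12.
Sample prep starts at 12:12 + 195 min = 15:27.
Centrifugation starts at 15:27 + 45 min = 16:12.
Centrifugation starts at 16:12 and imaging starts at 12:12, so imaging is first.

imaging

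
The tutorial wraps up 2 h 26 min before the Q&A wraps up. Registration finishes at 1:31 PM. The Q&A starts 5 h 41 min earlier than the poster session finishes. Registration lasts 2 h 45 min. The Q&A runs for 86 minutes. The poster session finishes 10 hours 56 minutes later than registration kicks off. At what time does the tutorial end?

Registration starts at 1:31 PM − 165 min = 10:46 AM.
The poster session ends at 10:46 AM + 656 min = 9:42 PM.
The Q&A starts at 9:42 PM − 341 min = 4:01 PM.
The Q&A ends at 4:01 PM + 86 min = 5:27 PM.
The tutorial ends at 5:27 PM − 146 min = 3:01 PM.

3:01 PM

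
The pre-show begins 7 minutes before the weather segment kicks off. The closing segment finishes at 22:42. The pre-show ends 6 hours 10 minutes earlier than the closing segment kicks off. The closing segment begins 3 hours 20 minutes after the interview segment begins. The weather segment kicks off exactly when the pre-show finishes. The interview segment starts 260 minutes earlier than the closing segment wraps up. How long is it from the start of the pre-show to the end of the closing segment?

437 minutes

The interview segment starts at 22:42 − 260 min = 18:22.
The closing segment starts at 18:22 + 200 min = 21:42.
The pre-show ends at 21:42 − 370 min = 15:32.
So the weather segment starts at 15:32.
The pre-show starts at 15:32 − 7 min = 15:25.
From 15:25 to 22:42 is 437 minutes.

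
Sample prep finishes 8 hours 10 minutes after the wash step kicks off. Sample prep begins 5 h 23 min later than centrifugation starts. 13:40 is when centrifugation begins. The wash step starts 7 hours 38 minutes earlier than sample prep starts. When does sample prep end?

Sample prep starts at 13:40 + 323 min = 19:03.
The wash step starts at 19:03 − 458 min = 11:25.
Sample prep ends at 11:25 + 490 min = 19:35.

19:35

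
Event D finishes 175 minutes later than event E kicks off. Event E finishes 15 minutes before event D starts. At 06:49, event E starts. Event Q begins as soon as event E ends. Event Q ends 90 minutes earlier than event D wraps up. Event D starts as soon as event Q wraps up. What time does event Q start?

Event D ends at 06:49 + 175 min = 09:44.
Event Q ends at 09:44 − 90 min = 08:14.
So event D starts at 08:14.
Event E ends at 08:14 − 15 min = 07:59.
So event Q starts at 07:59.

07:59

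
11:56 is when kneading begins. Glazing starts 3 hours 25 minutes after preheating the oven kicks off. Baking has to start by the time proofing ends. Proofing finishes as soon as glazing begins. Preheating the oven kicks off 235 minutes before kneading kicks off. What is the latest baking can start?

11:26

Preheating the oven starts at 11:56 − 235 min = 08:01.
Glazing starts at 08:01 + 205 min = 11:26.
So proofing ends at 11:26.
Baking is bounded by proofing, so the latest it can start is 11:26.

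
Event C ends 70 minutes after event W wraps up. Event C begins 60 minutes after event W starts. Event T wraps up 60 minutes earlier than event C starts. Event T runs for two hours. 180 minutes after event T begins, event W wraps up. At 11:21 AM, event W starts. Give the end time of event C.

Event C starts at 11:21 AM + 60 min = 12:21 PM.
Event T ends at 12:21 PM − 60 min = 11:21 AM.
Event T starts at 11:21 AM − 120 min = 9:21 AM.
Event W ends at 9:21 AM + 180 min = 12:21 PM.
Event C ends at 12:21 PM + 70 min = 1:31 PM.

1:31 PM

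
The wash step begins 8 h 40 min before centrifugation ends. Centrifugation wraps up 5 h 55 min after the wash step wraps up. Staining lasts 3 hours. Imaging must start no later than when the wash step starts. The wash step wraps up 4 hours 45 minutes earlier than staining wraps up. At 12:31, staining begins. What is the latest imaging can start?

08:01

Staining ends at 12:31 + 180 min = 15:31.
The wash step ends at 15:31 − 285 min = 10:46.
Centrifugation ends at 10:46 + 355 min = 16:41.
The wash step starts at 16:41 − 520 min = 08:01.
Imaging is bounded by the wash step, so the latest it can start is 08:01.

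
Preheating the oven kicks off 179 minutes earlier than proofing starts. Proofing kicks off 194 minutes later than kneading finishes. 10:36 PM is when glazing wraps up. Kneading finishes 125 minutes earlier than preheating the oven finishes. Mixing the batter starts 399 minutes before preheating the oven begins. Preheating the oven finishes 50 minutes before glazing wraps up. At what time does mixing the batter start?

Preheating the oven ends at 10:36 PM − 50 min = 9:46 PM.
Kneading ends at 9:46 PM − 125 min = 7:41 PM.
Proofing starts at 7:41 PM + 194 min = 10:55 PM.
Preheating the oven starts at 10:55 PM − 179 min = 7:56 PM.
Mixing the batter starts at 7:56 PM − 399 min = 1:17 PM.

1:17 PM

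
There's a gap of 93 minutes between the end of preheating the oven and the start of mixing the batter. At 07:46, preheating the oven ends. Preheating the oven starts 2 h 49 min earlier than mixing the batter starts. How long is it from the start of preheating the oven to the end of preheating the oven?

1 h 16 min

Mixing the batter starts at 07:46 + 93 min = 09:19.
Preheating the oven starts at 09:19 − 169 min = 06:30.
From 06:30 to 07:46 is 1 h 16 min.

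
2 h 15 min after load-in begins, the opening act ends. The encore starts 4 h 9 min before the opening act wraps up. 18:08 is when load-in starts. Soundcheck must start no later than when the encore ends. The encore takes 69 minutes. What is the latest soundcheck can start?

The opening act ends at 18:08 + 135 min = 20:23.
The encore starts at 20:23 − 249 min = 16:14.
The encore ends at 16:14 + 69 min = 17:23.
Soundcheck is bounded by the encore, so the latest it can start is 17:23.

17:23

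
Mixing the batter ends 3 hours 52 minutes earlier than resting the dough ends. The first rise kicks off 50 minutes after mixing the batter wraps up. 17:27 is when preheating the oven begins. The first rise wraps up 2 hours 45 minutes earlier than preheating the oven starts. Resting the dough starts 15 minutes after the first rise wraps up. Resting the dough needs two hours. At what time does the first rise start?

13:55

The first rise ends at 17:27 − 165 min = 14:42.
Resting the dough starts at 14:42 + 15 min = 14:57.
Resting the dough ends at 14:57 + 120 min = 16:57.
Mixing the batter ends at 16:57 − 232 min = 13:05.
The first rise starts at 13:05 + 50 min = 13:55.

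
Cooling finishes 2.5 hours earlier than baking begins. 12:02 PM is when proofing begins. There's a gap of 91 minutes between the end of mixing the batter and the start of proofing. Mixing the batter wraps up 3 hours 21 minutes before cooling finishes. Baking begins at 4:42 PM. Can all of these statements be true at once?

No

Cooling ends at 4:42 PM − 150 min = 2:12 PM.
Mixing the batter ends at 2:12 PM − 201 min = 10:51 AM.
Proofing starts at 10:51 AM + 91 min = 12:22 PM.
But proofing is also said to start at 12:02 PM — a 20-minute conflict.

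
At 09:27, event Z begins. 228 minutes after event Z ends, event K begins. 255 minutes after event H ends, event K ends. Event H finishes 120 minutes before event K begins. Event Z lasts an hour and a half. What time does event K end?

Event Z ends at 09:27 + 90 min = 10:57.
Event K starts at 10:57 + 228 min = 14:45.
Event H ends at 14:45 − 120 min = 12:45.
Event K ends at 12:45 + 255 min = 17:00.

17:00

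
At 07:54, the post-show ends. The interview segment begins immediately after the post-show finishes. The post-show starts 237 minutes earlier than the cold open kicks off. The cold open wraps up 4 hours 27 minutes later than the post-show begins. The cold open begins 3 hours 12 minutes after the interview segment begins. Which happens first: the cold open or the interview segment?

the interview segment

The interview segment starts at 07:54.
The cold open starts at 07:54 + 192 min = 11:06.
The cold open starts at 11:06 and the interview segment starts at 07:54, so the interview segment is first.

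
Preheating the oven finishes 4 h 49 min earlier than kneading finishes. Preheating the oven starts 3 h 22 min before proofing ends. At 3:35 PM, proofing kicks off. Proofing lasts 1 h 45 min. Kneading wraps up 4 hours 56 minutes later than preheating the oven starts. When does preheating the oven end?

Proofing ends at 3:35 PM + 105 min = 5:20 PM.
Preheating the oven starts at 5:20 PM − 202 min = 1:58 PM.
Kneading ends at 1:58 PM + 296 min = 6:54 PM.
Preheating the oven ends at 6:54 PM − 289 min = 2:05 PM.

2:05 PM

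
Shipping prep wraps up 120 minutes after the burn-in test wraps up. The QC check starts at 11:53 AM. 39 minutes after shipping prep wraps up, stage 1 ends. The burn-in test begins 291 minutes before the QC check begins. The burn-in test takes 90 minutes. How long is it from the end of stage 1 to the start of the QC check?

42 minutes

The burn-in test starts at 11:53 AM − 291 min = 7:02 AM.
The burn-in test ends at 7:02 AM + 90 min = 8:32 AM.
Shipping prep ends at 8:32 AM + 120 min = 10:32 AM.
Stage 1 ends at 10:32 AM + 39 min = 11:11 AM.
From 11:11 AM to 11:53 AM is 42 minutes.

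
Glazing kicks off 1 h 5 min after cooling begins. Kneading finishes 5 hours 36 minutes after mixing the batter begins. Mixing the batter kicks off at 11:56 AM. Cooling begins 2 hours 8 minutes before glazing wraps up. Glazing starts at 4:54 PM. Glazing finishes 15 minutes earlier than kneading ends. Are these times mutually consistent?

No

Kneading ends at 11:56 AM + 336 min = 5:32 PM.
Glazing ends at 5:32 PM − 15 min = 5:17 PM.
Cooling starts at 5:17 PM − 128 min = 3:09 PM.
Glazing starts at 3:09 PM + 65 min = 4:14 PM.
But glazing is also said to start at 4:54 PM — a 40-minute conflict.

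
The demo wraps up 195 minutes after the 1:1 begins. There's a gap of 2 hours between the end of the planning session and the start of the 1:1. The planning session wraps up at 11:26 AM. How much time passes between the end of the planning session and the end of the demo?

The 1:1 starts at 11:26 AM + 120 min = 1:26 PM.
The demo ends at 1:26 PM + 195 min = 4:41 PM.
From 11:26 AM to 4:41 PM is 5 hours 15 minutes.

5 hours 15 minutes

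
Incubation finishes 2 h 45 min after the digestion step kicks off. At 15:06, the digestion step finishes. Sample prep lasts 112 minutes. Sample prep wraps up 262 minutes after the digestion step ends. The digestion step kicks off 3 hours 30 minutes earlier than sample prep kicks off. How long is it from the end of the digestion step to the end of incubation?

Sample prep ends at 15:06 + 262 min = 19:28.
Sample prep starts at 19:28 − 112 min = 17:36.
The digestion step starts at 17:36 − 210 min = 14:06.
Incubation ends at 14:06 + 165 min = 16:51.
From 15:06 to 16:51 is 1 hour 45 minutes.

1 hour 45 minutes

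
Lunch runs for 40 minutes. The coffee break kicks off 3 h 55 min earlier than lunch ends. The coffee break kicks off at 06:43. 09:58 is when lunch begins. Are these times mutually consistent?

Lunch ends at 09:58 + 40 min = 10:38.
The coffee break starts at 10:38 − 235 min = 06:43.
That matches the stated 06:43, so the schedule is consistent.

Yes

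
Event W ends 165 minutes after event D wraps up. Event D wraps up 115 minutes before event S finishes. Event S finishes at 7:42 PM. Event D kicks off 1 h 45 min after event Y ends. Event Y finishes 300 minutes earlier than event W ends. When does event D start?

Event D ends at 7:42 PM − 115 min = 5:47 PM.
Event W ends at 5:47 PM + 165 min = 8:32 PM.
Event Y ends at 8:32 PM − 300 min = 3:32 PM.
Event D starts at 3:32 PM + 105 min = 5:17 PM.

5:17 PM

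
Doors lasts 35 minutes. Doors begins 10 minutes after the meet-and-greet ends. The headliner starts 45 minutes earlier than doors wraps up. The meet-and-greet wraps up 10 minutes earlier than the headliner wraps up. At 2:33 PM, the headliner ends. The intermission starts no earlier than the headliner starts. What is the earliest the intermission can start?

The meet-and-greet ends at 2:33 PM − 10 min = 2:23 PM.
Doors starts at 2:23 PM + 10 min = 2:33 PM.
Doors ends at 2:33 PM + 35 min = 3:08 PM.
The headliner starts at 3:08 PM − 45 min = 2:23 PM.
The intermission is bounded by the headliner, so the earliest it can start is 2:23 PM.

2:23 PM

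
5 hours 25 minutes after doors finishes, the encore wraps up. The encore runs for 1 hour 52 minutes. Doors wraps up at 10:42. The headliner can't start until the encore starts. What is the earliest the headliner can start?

The encore ends at 10:42 + 325 min = 16:07.
The encore starts at 16:07 − 112 min = 14:15.
The headliner is bounded by the encore, so the earliest it can start is 14:15.

14:15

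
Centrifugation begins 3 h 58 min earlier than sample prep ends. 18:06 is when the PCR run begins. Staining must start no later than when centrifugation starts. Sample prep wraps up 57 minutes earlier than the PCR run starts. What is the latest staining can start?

13:11

Sample prep ends at 18:06 − 57 min = 17:09.
Centrifugation starts at 17:09 − 238 min = 13:11.
Staining is bounded by centrifugation, so the latest it can start is 13:11.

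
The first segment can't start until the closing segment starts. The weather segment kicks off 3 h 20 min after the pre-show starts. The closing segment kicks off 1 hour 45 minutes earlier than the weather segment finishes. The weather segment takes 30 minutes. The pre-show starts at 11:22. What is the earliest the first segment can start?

13:27

The weather segment starts at 11:22 + 200 min = 14:42.
The weather segment ends at 14:42 + 30 min = 15:12.
The closing segment starts at 15:12 − 105 min = 13:27.
The first segment is bounded by the closing segment, so the earliest it can start is 13:27.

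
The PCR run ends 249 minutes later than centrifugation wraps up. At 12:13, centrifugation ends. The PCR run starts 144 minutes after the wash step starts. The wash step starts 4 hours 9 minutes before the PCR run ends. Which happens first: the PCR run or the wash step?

The PCR run ends at 12:13 + 249 min = 16:22.
The wash step starts at 16:22 − 249 min = 12:13.
The PCR run starts at 12:13 + 144 min = 14:37.
The PCR run starts at 14:37 and the wash step starts at 12:13, so the wash step is first.

the wash step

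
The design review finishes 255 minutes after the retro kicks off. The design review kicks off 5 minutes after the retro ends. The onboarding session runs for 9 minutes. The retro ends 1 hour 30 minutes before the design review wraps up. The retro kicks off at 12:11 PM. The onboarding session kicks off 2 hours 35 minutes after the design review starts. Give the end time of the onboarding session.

The design review ends at 12:11 PM + 255 min = 4:26 PM.
The retro ends at 4:26 PM − 90 min = 2:56 PM.
The design review starts at 2:56 PM + 5 min = 3:01 PM.
The onboarding session starts at 3:01 PM + 155 min = 5:36 PM.
The onboarding session ends at 5:36 PM + 9 min = 5:45 PM.

5:45 PM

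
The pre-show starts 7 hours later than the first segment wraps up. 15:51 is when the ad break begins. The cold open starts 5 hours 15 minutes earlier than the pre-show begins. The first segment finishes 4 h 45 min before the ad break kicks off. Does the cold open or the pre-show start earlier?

The first segment ends at 15:51 − 285 min = 11:06.
The pre-show starts at 11:06 + 420 min = 18:06.
The cold open starts at 18:06 − 315 min = 12:51.
The cold open starts at 12:51 and the pre-show starts at 18:06, so the cold open is first.

the cold open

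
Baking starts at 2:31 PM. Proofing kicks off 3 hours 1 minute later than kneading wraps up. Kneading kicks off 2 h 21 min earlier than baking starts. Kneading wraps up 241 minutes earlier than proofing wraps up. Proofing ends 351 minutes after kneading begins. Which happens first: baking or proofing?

baking

Kneading starts at 2:31 PM − 141 min = 12:10 PM.
Proofing ends at 12:10 PM + 351 min = 6:01 PM.
Kneading ends at 6:01 PM − 241 min = 2:00 PM.
Proofing starts at 2:00 PM + 181 min = 5:01 PM.
Baking starts at 2:31 PM and proofing starts at 5:01 PM, so baking is first.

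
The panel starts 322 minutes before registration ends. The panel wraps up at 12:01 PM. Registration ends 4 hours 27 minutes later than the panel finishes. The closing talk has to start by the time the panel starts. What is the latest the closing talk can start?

11:06 AM

Registration ends at 12:01 PM + 267 min = 4:28 PM.
The panel starts at 4:28 PM − 322 min = 11:06 AM.
The closing talk is bounded by the panel, so the latest it can start is 11:06 AM.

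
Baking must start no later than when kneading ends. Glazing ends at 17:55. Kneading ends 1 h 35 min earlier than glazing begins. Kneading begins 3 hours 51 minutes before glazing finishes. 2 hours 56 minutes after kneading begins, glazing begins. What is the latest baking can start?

Kneading starts at 17:55 − 231 min = 14:04.
Glazing starts at 14:04 + 176 min = 17:00.
Kneading ends at 17:00 − 95 min = 15:25.
Baking is bounded by kneading, so the latest it can start is 15:25.

15:25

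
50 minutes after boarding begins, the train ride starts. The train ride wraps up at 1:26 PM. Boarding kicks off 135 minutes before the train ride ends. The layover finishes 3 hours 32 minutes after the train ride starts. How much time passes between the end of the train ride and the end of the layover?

2 hours 7 minutes

Boarding starts at 1:26 PM − 135 min = 11:11 AM.
The train ride starts at 11:11 AM + 50 min = 12:01 PM.
The layover ends at 12:01 PM + 212 min = 3:33 PM.
From 1:26 PM to 3:33 PM is 2 hours 7 minutes.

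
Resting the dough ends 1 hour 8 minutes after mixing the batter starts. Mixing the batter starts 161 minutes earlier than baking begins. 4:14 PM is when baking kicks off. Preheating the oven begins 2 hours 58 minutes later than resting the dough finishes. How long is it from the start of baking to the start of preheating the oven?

Mixing the batter starts at 4:14 PM − 161 min = 1:33 PM.
Resting the dough ends at 1:33 PM + 68 min = 2:41 PM.
Preheating the oven starts at 2:41 PM + 178 min = 5:39 PM.
From 4:14 PM to 5:39 PM is 85 minutes.

85 minutes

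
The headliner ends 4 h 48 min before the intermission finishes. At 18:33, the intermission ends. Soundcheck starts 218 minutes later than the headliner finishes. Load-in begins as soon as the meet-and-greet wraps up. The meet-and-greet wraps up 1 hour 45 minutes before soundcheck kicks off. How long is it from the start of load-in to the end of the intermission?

2 h 55 min

The headliner ends at 18:33 − 288 min = 13:45.
Soundcheck starts at 13:45 + 218 min = 17:23.
The meet-and-greet ends at 17:23 − 105 min = 15:38.
So load-in starts at 15:38.
From 15:38 to 18:33 is 2 h 55 min.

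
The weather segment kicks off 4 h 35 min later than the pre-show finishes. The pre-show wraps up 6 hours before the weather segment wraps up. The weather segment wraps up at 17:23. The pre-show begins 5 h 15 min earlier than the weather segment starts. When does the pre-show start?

10:43

The pre-show ends at 17:23 − 360 min = 11:23.
The weather segment starts at 11:23 + 275 min = 15:58.
The pre-show starts at 15:58 − 315 min = 10:43.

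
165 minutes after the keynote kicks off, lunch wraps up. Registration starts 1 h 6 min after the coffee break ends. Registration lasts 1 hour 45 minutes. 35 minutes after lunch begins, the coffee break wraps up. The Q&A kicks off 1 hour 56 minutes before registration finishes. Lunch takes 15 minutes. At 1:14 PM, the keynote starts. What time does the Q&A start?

5:14 PM

Lunch ends at 1:14 PM + 165 min = 3:59 PM.
Lunch starts at 3:59 PM − 15 min = 3:44 PM.
The coffee break ends at 3:44 PM + 35 min = 4:19 PM.
Registration starts at 4:19 PM + 66 min = 5:25 PM.
Registration ends at 5:25 PM + 105 min = 7:10 PM.
The Q&A starts at 7:10 PM − 116 min = 5:14 PM.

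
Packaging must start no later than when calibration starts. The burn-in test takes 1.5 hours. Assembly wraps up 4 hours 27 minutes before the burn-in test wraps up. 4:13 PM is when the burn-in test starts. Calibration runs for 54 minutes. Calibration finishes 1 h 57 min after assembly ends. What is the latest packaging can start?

The burn-in test ends at 4:13 PM + 90 min = 5:43 PM.
Assembly ends at 5:43 PM − 267 min = 1:16 PM.
Calibration ends at 1:16 PM + 117 min = 3:13 PM.
Calibration starts at 3:13 PM − 54 min = 2:19 PM.
Packaging is bounded by calibration, so the latest it can start is 2:19 PM.

2:19 PM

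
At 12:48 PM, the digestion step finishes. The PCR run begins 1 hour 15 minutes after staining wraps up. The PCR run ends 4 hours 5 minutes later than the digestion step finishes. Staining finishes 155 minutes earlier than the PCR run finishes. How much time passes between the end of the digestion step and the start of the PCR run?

The PCR run ends at 12:48 PM + 245 min = 4:53 PM.
Staining ends at 4:53 PM − 155 min = 2:18 PM.
The PCR run starts at 2:18 PM + 75 min = 3:33 PM.
From 12:48 PM to 3:33 PM is 2 hours 45 minutes.

2 hours 45 minutes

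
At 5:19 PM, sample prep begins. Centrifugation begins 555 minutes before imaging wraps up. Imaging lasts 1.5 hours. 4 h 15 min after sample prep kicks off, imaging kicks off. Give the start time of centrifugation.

1:49 PM

Imaging starts at 5:19 PM + 255 min = 9:34 PM.
Imaging ends at 9:34 PM + 90 min = 11:04 PM.
Centrifugation starts at 11:04 PM − 555 min = 1:49 PM.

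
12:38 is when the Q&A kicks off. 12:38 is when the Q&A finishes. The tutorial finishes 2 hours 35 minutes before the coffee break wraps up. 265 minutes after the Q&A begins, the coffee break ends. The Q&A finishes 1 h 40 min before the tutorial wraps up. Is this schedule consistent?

The coffee break ends at 12:38 + 265 min = 17:03.
The tutorial ends at 17:03 − 155 min = 14:28.
The Q&A ends at 14:28 − 100 min = 12:48.
But the Q&A is also said to end at 12:38 — a 10-minute conflict.

No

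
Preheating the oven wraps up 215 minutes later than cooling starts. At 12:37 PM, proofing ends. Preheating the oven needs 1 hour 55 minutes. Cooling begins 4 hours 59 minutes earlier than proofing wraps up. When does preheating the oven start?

Cooling starts at 12:37 PM − 299 min = 7:38 AM.
Preheating the oven ends at 7:38 AM + 215 min = 11:13 AM.
Preheating the oven starts at 11:13 AM − 115 min = 9:18 AM.

9:18 AM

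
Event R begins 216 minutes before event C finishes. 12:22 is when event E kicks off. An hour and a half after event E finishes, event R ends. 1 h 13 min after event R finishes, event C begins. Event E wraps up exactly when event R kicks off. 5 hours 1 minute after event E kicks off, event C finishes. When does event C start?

16:30

Event C ends at 12:22 + 301 min = 17:23.
Event R starts at 17:23 − 216 min = 13:47.
So event E ends at 13:47.
Event R ends at 13:47 + 90 min = 15:17.
Event C starts at 15:17 + 73 min = 16:30.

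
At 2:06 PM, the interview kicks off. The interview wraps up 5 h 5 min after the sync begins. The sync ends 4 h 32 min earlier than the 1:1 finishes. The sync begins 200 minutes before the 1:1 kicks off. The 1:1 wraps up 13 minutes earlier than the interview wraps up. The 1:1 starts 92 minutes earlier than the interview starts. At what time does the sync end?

9:34 AM

The 1:1 starts at 2:06 PM − 92 min = 12:34 PM.
The sync starts at 12:34 PM − 200 min = 9:14 AM.
The interview ends at 9:14 AM + 305 min = 2:19 PM.
The 1:1 ends at 2:19 PM − 13 min = 2:06 PM.
The sync ends at 2:06 PM − 272 min = 9:34 AM.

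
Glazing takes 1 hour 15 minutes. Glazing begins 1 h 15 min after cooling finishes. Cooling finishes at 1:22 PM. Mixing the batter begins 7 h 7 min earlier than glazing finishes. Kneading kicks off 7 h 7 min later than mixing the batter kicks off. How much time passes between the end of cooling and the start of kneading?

2 hours 30 minutes

Glazing starts at 1:22 PM + 75 min = 2:37 PM.
Glazing ends at 2:37 PM + 75 min = 3:52 PM.
Mixing the batter starts at 3:52 PM − 427 min = 8:45 AM.
Kneading starts at 8:45 AM + 427 min = 3:52 PM.
From 1:22 PM to 3:52 PM is 2 hours 30 minutes.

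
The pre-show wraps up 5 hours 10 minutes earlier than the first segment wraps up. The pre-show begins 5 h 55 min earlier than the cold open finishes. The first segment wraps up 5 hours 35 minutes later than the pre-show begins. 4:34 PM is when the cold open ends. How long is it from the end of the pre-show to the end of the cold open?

5 hours 30 minutes

The pre-show starts at 4:34 PM − 355 min = 10:39 AM.
The first segment ends at 10:39 AM + 335 min = 4:14 PM.
The pre-show ends at 4:14 PM − 310 min = 11:04 AM.
From 11:04 AM to 4:34 PM is 5 hours 30 minutes.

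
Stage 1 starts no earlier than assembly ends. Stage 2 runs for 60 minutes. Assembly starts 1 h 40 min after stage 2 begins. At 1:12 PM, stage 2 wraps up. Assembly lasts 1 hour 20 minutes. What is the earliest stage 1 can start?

Stage 2 starts at 1:12 PM − 60 min = 12:12 PM.
Assembly starts at 12:12 PM + 100 min = 1:52 PM.
Assembly ends at 1:52 PM + 80 min = 3:12 PM.
Stage 1 is bounded by assembly, so the earliest it can start is 3:12 PM.

3:12 PM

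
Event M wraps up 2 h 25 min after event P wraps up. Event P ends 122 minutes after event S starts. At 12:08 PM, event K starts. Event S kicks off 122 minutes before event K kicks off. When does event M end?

Event S starts at 12:08 PM − 122 min = 10:06 AM.
Event P ends at 10:06 AM + 122 min = 12:08 PM.
Event M ends at 12:08 PM + 145 min = 2:33 PM.

2:33 PM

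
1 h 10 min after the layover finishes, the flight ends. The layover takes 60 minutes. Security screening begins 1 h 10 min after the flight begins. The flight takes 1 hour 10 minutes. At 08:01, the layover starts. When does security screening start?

10:11

The layover ends at 08:01 + 60 min = 09:01.
The flight ends at 09:01 + 70 min = 10:11.
The flight starts at 10:11 − 70 min = 09:01.
Security screening starts at 09:01 + 70 min = 10:11.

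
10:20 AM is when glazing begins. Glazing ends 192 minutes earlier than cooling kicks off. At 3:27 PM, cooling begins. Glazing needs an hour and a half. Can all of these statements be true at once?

No

Glazing ends at 3:27 PM − 192 min = 12:15 PM.
Glazing starts at 12:15 PM − 90 min = 10:45 AM.
But glazing is also said to start at 10:20 AM — a 25-minute conflict.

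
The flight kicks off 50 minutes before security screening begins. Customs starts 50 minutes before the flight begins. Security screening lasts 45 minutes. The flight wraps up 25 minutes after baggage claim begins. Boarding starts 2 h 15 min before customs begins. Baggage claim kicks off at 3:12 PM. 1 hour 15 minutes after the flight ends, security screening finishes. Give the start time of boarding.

12:12 PM

The flight ends at 3:12 PM + 25 min = 3:37 PM.
Security screening ends at 3:37 PM + 75 min = 4:52 PM.
Security screening starts at 4:52 PM − 45 min = 4:07 PM.
The flight starts at 4:07 PM − 50 min = 3:17 PM.
Customs starts at 3:17 PM − 50 min = 2:27 PM.
Boarding starts at 2:27 PM − 135 min = 12:12 PM.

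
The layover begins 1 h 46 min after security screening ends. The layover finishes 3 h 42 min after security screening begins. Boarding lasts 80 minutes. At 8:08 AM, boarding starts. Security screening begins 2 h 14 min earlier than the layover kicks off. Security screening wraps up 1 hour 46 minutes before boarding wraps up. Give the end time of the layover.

Boarding ends at 8:08 AM + 80 min = 9:28 AM.
Security screening ends at 9:28 AM − 106 min = 7:42 AM.
The layover starts at 7:42 AM + 106 min = 9:28 AM.
Security screening starts at 9:28 AM − 134 min = 7:14 AM.
The layover ends at 7:14 AM + 222 min = 10:56 AM.

10:56 AM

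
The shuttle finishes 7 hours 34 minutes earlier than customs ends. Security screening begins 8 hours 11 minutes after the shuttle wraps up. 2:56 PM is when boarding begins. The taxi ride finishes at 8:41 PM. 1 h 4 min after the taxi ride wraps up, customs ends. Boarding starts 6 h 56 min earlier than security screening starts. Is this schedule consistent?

No

Customs ends at 8:41 PM + 64 min = 9:45 PM.
The shuttle ends at 9:45 PM − 454 min = 2:11 PM.
Security screening starts at 2:11 PM + 491 min = 10:22 PM.
Boarding starts at 10:22 PM − 416 min = 3:26 PM.
But boarding is also said to start at 2:56 PM — a 30-minute conflict.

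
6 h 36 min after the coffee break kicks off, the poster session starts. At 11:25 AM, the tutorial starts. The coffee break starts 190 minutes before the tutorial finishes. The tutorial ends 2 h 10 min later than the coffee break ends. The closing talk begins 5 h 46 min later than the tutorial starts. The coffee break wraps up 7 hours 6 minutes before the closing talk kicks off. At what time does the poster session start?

3:41 PM

The closing talk starts at 11:25 AM + 346 min = 5:11 PM.
The coffee break ends at 5:11 PM − 426 min = 10:05 AM.
The tutorial ends at 10:05 AM + 130 min = 12:15 PM.
The coffee break starts at 12:15 PM − 190 min = 9:05 AM.
The poster session starts at 9:05 AM + 396 min = 3:41 PM.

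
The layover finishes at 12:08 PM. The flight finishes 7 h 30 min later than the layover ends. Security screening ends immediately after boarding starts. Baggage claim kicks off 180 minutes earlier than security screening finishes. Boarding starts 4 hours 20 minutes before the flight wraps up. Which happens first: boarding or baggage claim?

baggage claim

The flight ends at 12:08 PM + 450 min = 7:38 PM.
Boarding starts at 7:38 PM − 260 min = 3:18 PM.
So security screening ends at 3:18 PM.
Baggage claim starts at 3:18 PM − 180 min = 12:18 PM.
Boarding starts at 3:18 PM and baggage claim starts at 12:18 PM, so baggage claim is first.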